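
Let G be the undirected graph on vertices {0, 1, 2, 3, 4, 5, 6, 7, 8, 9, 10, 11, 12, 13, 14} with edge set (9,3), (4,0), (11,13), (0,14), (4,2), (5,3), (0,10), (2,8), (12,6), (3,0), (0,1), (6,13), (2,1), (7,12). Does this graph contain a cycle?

Yes

|V| = 15, |E| = 14, number of components = 2.
One cycle is 0-4-2-1-0.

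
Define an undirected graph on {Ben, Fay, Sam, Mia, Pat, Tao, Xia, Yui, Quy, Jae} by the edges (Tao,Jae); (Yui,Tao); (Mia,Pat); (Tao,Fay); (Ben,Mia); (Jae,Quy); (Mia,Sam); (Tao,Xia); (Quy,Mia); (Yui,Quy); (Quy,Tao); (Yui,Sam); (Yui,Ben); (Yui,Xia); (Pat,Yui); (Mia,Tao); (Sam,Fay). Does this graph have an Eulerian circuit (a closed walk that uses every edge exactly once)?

No

Degrees: Ben:2, Fay:2, Sam:3, Mia:5, Pat:2, Tao:6, Xia:2, Yui:6, Quy:4, Jae:2
Sam, Mia have odd degree; an Eulerian circuit needs every degree to be even, so none exists.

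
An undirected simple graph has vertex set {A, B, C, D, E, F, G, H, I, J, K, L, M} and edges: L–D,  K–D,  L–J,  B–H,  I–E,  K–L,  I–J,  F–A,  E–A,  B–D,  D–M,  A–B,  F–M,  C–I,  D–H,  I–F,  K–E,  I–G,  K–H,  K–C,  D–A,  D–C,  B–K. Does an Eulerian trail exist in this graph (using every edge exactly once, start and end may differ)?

Degrees: A:4, B:4, C:3, D:7, E:3, F:3, G:1, H:3, I:5, J:2, K:6, L:3, M:2
Odd-degree vertices: C, D, E, F, G, H, I, L (8 total).
An Eulerian trail requires 0 or 2 odd-degree vertices; here there are 8.

No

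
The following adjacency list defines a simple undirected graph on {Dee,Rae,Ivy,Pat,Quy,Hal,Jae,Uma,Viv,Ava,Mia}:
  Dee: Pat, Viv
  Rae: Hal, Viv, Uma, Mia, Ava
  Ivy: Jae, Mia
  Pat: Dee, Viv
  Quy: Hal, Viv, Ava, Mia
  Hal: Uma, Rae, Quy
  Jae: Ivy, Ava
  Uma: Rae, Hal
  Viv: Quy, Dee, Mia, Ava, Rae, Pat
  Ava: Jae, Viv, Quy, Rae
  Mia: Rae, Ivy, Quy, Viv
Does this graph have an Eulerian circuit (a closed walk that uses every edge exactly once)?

No

Degrees: Dee:2, Rae:5, Ivy:2, Pat:2, Quy:4, Hal:3, Jae:2, Uma:2, Viv:6, Ava:4, Mia:4
Vertices with odd degree: Rae, Hal. An Eulerian circuit requires all degrees even.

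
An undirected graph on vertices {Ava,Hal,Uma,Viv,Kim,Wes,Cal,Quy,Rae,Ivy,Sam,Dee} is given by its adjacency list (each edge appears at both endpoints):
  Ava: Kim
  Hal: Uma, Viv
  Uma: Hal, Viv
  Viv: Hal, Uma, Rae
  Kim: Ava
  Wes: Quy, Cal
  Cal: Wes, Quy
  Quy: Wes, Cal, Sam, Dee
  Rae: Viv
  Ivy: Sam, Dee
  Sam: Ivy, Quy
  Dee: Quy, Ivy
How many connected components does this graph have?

Component: {Ava, Kim}
Component: {Hal, Uma, Viv, Rae}
Component: {Wes, Cal, Quy, Ivy, Sam, Dee}

3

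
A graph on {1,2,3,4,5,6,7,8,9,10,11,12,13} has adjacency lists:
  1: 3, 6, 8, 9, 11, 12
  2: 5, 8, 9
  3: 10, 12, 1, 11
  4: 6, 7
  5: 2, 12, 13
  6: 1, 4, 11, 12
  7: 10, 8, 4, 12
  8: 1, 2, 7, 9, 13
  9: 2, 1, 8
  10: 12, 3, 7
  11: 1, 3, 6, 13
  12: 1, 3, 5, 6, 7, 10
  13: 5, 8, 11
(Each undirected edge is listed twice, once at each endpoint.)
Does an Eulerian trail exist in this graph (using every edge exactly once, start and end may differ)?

No

Degrees: 1:6, 2:3, 3:4, 4:2, 5:3, 6:4, 7:4, 8:5, 9:3, 10:3, 11:4, 12:6, 13:3
Odd-degree vertices: 2, 5, 8, 9, 10, 13 (6 total).
With 6 odd-degree vertices (more than two), no single trail can use every edge.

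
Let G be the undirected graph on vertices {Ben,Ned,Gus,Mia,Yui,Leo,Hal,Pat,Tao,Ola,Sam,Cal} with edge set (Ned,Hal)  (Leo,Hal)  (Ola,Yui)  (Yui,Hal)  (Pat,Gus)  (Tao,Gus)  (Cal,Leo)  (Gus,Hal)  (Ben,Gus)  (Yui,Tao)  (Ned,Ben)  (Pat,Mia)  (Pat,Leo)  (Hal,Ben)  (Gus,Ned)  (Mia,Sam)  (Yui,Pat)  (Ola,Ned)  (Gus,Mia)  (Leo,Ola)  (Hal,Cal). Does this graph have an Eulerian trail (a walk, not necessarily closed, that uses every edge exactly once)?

Degrees: Ben:3, Ned:4, Gus:6, Mia:3, Yui:4, Leo:4, Hal:6, Pat:4, Tao:2, Ola:3, Sam:1, Cal:2
Odd-degree vertices: Ben, Mia, Ola, Sam (4 total).
An Eulerian trail requires 0 or 2 odd-degree vertices; here there are 4.

No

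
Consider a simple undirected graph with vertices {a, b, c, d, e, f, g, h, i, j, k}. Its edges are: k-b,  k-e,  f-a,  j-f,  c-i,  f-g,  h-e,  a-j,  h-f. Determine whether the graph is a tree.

No

The graph has 11 vertices and 9 edges.
It is not connected, so it is not a tree.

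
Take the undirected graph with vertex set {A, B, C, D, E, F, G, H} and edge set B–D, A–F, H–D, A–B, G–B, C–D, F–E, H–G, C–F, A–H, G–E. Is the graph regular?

No

Degrees: A:3, B:3, C:2, D:3, E:2, F:3, G:3, H:3
Degrees are not all equal (e.g. deg(C)=2 but deg(A)=3); not regular.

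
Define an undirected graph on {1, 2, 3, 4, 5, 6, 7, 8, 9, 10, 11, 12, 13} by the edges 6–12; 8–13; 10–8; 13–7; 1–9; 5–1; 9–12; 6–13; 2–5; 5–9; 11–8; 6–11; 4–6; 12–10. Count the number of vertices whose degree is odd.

8

Degrees: 1:2, 2:1, 3:0, 4:1, 5:3, 6:4, 7:1, 8:3, 9:3, 10:2, 11:2, 12:3, 13:3
Odd-degree vertices: 2, 4, 5, 7, 8, 9, 12, 13.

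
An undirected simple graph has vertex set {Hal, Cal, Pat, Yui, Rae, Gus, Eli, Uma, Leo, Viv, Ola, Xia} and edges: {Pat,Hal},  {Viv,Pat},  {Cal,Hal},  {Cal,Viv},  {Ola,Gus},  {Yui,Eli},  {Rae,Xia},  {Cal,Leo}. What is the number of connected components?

Component: {Uma}
Component: {Yui, Eli}
Component: {Rae, Xia}
Component: {Gus, Ola}
Component: {Hal, Cal, Pat, Leo, Viv}

5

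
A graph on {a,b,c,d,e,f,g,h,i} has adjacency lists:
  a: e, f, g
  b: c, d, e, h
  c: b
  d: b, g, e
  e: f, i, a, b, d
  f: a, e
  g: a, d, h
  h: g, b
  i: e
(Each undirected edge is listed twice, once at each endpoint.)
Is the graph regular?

Degrees: a:3, b:4, c:1, d:3, e:5, f:2, g:3, h:2, i:1
Vertex c has degree 1 while e has degree 5, so the graph is not regular.

No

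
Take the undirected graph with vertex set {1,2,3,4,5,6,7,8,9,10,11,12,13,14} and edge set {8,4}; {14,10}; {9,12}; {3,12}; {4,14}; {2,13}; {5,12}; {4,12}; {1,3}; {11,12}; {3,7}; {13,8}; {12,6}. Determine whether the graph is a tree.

The graph has 14 vertices and 13 edges.
Connected and |E| = |V| - 1, which characterizes a tree.

Yes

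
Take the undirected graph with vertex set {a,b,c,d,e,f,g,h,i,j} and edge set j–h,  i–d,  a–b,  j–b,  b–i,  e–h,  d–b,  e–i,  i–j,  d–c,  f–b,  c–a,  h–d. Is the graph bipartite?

The cycle b-i-j-b has length 3, which is odd, so the graph is not bipartite.

No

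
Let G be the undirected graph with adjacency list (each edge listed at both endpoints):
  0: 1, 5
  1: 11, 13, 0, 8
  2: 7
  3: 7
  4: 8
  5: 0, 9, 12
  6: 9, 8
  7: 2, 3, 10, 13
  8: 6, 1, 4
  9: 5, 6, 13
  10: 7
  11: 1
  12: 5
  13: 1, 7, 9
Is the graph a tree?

No

The graph has 14 vertices and 15 edges.
Connected but with 15 > 13 edges, so it has a cycle and is not a tree.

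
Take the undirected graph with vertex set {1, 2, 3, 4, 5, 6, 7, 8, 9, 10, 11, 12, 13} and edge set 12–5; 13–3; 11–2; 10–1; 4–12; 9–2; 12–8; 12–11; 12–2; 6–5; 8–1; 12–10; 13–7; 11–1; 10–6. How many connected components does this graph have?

2

Component: {3, 7, 13}
Component: {1, 2, 4, 5, 6, 8, 9, 10, 11, 12}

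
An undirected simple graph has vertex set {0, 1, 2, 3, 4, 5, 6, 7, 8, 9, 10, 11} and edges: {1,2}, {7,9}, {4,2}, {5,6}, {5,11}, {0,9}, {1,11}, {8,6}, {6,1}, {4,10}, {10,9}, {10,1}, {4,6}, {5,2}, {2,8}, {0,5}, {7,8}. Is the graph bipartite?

Partition the vertices as {1, 3, 4, 5, 8, 9} vs {0, 2, 6, 7, 10, 11}. Each listed edge has one endpoint in each part, so the graph is bipartite.

Yes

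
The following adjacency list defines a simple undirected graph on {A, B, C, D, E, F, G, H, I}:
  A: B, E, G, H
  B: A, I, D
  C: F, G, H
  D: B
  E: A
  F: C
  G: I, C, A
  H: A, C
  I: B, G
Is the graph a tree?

|V| = 9, |E| = 10.
A tree on 9 vertices has exactly 8 edges; this graph has 10, so it contains a cycle and is not a tree.

No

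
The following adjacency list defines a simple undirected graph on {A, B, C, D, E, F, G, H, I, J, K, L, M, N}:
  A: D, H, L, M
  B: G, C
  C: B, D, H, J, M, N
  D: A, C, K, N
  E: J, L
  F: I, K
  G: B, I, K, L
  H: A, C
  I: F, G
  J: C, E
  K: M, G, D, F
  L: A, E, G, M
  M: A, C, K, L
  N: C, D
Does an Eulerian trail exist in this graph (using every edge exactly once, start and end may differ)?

Degrees: A:4, B:2, C:6, D:4, E:2, F:2, G:4, H:2, I:2, J:2, K:4, L:4, M:4, N:2
Odd-degree vertices: none (0 total).
With 0 odd-degree vertices and all edges in one connected piece, an Eulerian trail exists.

Yes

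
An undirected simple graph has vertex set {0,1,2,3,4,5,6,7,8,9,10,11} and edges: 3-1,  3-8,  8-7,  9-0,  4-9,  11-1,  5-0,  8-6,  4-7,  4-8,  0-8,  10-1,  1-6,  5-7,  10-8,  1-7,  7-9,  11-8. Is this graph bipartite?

No

The cycle 4-7-8-4 has length 3, which is odd, so the graph is not bipartite.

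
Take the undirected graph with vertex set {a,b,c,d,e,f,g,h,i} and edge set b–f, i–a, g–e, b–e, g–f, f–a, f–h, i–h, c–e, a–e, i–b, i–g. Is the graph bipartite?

A valid 2-coloring puts {d, e, f, i} on one side and {a, b, c, g, h} on the other; every edge crosses between the two sides.

Yes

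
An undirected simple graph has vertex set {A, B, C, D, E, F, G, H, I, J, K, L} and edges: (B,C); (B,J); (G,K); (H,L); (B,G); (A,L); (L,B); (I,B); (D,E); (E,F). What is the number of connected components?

Component: {D, E, F}
Component: {A, B, C, G, H, I, J, K, L}

2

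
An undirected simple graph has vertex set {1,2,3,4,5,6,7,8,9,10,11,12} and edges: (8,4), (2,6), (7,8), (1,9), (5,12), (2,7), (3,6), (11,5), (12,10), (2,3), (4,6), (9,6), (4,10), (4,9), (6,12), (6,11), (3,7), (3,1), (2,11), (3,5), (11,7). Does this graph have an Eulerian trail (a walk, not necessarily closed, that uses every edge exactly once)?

Degrees: 1:2, 2:4, 3:5, 4:4, 5:3, 6:6, 7:4, 8:2, 9:3, 10:2, 11:4, 12:3
Odd-degree vertices: 3, 5, 9, 12 (4 total).
With 4 odd-degree vertices (more than two), no single trail can use every edge.

No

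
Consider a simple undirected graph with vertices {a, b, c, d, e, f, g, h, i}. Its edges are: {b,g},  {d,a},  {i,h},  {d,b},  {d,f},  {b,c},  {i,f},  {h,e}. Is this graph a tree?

The graph has 9 vertices and 8 edges.
Connected and |E| = |V| - 1, which characterizes a tree.

Yes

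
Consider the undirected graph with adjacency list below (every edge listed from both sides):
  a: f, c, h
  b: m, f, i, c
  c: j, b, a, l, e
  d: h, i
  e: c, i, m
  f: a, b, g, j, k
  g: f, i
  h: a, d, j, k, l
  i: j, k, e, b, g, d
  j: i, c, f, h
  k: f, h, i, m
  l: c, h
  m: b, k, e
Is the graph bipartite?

Yes

Color {c, f, h, i, m} black and {a, b, d, e, g, j, k, l} white. No edge joins two same-colored vertices, so the graph is bipartite.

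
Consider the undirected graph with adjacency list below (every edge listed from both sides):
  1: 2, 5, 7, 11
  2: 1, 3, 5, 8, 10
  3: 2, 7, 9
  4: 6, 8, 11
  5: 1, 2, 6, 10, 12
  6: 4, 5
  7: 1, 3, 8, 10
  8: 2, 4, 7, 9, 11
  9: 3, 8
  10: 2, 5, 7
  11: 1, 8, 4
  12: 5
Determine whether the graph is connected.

Yes

A breadth-first search from 1 visits 1, 11, 7, 2, 5, 8, 4, 3, 10, 12, 6, 9 — all 12 vertices — so the graph is connected.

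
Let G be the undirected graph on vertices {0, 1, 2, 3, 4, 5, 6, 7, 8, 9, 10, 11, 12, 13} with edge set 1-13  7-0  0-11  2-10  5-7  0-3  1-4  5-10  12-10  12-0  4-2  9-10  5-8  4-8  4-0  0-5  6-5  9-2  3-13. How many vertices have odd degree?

4

Degrees: 0:6, 1:2, 2:3, 3:2, 4:4, 5:5, 6:1, 7:2, 8:2, 9:2, 10:4, 11:1, 12:2, 13:2
Odd-degree vertices: 2, 5, 6, 11.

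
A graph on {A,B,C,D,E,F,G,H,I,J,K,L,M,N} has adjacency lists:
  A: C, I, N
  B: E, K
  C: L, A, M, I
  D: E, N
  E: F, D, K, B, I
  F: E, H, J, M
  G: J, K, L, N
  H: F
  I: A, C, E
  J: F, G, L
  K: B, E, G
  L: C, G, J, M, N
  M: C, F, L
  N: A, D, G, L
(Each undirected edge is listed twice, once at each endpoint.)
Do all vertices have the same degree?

No

Degrees: A:3, B:2, C:4, D:2, E:5, F:4, G:4, H:1, I:3, J:3, K:3, L:5, M:3, N:4
Degrees are not all equal (e.g. deg(H)=1 but deg(E)=5); not regular.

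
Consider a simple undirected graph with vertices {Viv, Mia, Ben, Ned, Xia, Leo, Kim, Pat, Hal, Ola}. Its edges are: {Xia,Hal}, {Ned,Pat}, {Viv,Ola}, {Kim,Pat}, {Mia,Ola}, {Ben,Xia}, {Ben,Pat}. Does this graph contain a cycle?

No

The graph has 10 vertices, 7 edges, and 3 connected components.
A forest on 10 vertices with 3 components has exactly 7 edges, which matches — so no cycle.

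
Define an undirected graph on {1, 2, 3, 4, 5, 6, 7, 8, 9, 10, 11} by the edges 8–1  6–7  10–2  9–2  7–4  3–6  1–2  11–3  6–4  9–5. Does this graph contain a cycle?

Yes

The graph has 11 vertices, 10 edges, and 2 connected components.
One cycle is 6-7-4-6.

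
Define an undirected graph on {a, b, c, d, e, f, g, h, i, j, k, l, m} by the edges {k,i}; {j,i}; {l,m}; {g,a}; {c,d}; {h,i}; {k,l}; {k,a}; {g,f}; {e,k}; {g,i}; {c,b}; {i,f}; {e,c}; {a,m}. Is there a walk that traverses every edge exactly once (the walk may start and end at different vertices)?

Degrees: a:3, b:1, c:3, d:1, e:2, f:2, g:3, h:1, i:5, j:1, k:4, l:2, m:2
Odd-degree vertices: a, b, c, d, g, h, i, j (8 total).
With 8 odd-degree vertices (more than two), no single trail can use every edge.

No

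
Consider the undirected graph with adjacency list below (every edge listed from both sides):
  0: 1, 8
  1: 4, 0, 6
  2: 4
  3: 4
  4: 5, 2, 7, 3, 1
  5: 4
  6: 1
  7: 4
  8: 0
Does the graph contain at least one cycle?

No

The graph has 9 vertices, 8 edges, and 1 connected component.
Since 8 = 9 - 1, the graph is a forest and contains no cycle.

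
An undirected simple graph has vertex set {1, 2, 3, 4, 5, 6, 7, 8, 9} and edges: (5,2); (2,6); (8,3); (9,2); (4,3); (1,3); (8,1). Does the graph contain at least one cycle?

Yes

|V| = 9, |E| = 7, number of components = 3.
Since 7 > 9 - 3, a cycle must exist; for instance 1-3-8-1.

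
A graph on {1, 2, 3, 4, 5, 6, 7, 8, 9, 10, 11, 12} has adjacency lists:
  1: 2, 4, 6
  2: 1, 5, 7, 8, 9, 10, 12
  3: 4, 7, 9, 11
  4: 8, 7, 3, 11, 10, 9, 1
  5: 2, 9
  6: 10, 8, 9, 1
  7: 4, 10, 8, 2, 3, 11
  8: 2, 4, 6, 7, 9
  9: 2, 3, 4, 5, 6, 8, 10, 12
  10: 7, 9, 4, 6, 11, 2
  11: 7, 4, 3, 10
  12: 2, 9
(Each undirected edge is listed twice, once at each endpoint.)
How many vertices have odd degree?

4

Degrees: 1:3, 2:7, 3:4, 4:7, 5:2, 6:4, 7:6, 8:5, 9:8, 10:6, 11:4, 12:2
Odd-degree vertices: 1, 2, 4, 8.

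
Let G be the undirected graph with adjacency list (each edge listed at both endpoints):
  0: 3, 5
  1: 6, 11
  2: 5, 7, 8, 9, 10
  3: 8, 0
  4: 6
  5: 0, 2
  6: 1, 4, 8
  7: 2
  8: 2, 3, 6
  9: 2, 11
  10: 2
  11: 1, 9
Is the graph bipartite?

No

The cycle 8-3-0-5-2-8 has length 5, which is odd, so the graph is not bipartite.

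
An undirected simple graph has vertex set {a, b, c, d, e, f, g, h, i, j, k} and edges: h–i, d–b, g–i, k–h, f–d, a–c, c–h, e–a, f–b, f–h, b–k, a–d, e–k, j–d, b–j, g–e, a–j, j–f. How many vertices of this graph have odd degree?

2

Degrees: a:4, b:4, c:2, d:4, e:3, f:4, g:2, h:4, i:2, j:4, k:3
Odd-degree vertices: e, k.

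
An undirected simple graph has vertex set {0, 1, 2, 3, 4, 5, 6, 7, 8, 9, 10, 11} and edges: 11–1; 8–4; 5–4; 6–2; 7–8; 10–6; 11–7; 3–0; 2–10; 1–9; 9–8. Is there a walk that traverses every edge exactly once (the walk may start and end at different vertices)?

Degrees: 0:1, 1:2, 2:2, 3:1, 4:2, 5:1, 6:2, 7:2, 8:3, 9:2, 10:2, 11:2
Odd-degree vertices: 0, 3, 5, 8 (4 total).
With 4 odd-degree vertices (more than two), no single trail can use every edge.

No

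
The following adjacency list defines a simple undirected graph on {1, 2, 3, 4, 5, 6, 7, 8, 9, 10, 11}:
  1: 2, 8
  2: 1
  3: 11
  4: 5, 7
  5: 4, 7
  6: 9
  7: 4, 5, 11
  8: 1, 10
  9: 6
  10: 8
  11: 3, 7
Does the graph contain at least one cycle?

|V| = 11, |E| = 9, number of components = 3.
Since 9 > 11 - 3, a cycle must exist; for instance 7-5-4-7.

Yes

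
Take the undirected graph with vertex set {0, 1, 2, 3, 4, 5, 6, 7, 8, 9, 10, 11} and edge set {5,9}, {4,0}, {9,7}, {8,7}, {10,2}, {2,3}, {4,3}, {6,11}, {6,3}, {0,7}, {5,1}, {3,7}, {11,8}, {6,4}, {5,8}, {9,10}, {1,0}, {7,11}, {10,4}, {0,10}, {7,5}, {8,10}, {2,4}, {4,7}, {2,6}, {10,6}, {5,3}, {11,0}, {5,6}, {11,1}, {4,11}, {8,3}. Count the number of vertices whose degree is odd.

Degrees: 0:5, 1:3, 2:4, 3:6, 4:7, 5:6, 6:6, 7:7, 8:5, 9:3, 10:6, 11:6
Odd-degree vertices: 0, 1, 4, 7, 8, 9.

6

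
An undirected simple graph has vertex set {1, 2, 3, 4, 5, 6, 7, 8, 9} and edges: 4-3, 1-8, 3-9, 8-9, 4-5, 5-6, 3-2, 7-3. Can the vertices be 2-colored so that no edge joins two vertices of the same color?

Partition the vertices as {3, 5, 8} vs {1, 2, 4, 6, 7, 9}. Each listed edge has one endpoint in each part, so the graph is bipartite.

Yes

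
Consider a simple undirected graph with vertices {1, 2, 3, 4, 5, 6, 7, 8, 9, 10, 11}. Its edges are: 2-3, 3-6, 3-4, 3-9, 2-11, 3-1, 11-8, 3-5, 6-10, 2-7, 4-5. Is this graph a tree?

|V| = 11, |E| = 11.
Connected but with 11 > 10 edges, so it has a cycle and is not a tree.

No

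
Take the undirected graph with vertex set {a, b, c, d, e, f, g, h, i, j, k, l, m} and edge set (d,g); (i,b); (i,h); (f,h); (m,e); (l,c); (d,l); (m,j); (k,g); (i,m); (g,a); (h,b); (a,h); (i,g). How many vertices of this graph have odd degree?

6

Degrees: a:2, b:2, c:1, d:2, e:1, f:1, g:4, h:4, i:4, j:1, k:1, l:2, m:3
Odd-degree vertices: c, e, f, j, k, m.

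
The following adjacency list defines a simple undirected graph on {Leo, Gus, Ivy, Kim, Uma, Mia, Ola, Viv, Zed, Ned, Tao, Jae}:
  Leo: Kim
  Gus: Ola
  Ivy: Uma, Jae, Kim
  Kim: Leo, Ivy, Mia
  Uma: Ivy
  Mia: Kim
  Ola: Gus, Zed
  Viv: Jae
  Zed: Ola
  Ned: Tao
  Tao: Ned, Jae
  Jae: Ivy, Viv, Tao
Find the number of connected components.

2

Component: {Gus, Ola, Zed}
Component: {Leo, Ivy, Kim, Uma, Mia, Viv, Ned, Tao, Jae}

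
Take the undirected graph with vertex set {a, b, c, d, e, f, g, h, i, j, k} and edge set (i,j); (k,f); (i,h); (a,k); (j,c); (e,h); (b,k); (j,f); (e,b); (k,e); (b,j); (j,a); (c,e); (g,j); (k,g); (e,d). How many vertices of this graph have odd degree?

Degrees: a:2, b:3, c:2, d:1, e:5, f:2, g:2, h:2, i:2, j:6, k:5
Odd-degree vertices: b, d, e, k.

4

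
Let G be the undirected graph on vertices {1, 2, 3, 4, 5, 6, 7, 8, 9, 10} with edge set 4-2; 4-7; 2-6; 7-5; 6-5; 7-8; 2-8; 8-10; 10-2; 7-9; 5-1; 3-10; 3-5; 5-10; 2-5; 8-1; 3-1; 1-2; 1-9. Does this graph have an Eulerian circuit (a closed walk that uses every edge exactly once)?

No

Degrees: 1:5, 2:6, 3:3, 4:2, 5:6, 6:2, 7:4, 8:4, 9:2, 10:4
1, 3 have odd degree; an Eulerian circuit needs every degree to be even, so none exists.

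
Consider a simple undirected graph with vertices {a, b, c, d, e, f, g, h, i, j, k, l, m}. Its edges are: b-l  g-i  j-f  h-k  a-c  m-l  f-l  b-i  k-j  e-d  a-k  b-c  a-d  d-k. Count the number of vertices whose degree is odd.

Degrees: a:3, b:3, c:2, d:3, e:1, f:2, g:1, h:1, i:2, j:2, k:4, l:3, m:1
Odd-degree vertices: a, b, d, e, g, h, l, m.

8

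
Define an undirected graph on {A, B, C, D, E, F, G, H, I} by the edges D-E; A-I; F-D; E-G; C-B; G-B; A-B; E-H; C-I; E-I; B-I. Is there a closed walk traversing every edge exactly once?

No

Degrees: A:2, B:4, C:2, D:2, E:4, F:1, G:2, H:1, I:4
F, H have odd degree; an Eulerian circuit needs every degree to be even, so none exists.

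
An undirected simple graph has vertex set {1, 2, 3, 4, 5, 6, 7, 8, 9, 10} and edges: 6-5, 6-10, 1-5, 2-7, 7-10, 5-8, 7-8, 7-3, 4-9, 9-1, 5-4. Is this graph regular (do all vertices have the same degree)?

No

Degrees: 1:2, 2:1, 3:1, 4:2, 5:4, 6:2, 7:4, 8:2, 9:2, 10:2
Degrees are not all equal (e.g. deg(2)=1 but deg(5)=4); not regular.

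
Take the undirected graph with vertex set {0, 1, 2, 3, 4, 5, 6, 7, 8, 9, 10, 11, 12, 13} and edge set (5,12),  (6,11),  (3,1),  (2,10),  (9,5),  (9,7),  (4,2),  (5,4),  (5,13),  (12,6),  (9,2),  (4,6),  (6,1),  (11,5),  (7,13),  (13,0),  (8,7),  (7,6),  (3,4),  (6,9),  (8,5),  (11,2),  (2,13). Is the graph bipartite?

The cycle 7-6-9-7 has length 3, which is odd, so the graph is not bipartite.

No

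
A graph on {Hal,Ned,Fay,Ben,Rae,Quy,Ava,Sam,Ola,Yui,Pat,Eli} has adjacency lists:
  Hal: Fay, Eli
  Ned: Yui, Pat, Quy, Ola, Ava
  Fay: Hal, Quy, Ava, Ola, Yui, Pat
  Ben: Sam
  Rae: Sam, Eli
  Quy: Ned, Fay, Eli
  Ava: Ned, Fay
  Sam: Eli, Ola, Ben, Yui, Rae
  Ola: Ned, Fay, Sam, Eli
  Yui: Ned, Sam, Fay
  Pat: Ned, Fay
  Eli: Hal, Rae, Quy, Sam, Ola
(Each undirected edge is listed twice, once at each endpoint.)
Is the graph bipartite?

Rae-Sam-Eli-Rae is an odd cycle (length 3), and a bipartite graph can contain only even cycles.

No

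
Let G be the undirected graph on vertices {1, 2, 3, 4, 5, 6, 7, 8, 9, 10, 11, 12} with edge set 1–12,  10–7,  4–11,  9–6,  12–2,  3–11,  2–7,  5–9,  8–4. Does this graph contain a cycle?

|V| = 12, |E| = 9, number of components = 3.
A forest on 12 vertices with 3 components has exactly 9 edges, which matches — so no cycle.

No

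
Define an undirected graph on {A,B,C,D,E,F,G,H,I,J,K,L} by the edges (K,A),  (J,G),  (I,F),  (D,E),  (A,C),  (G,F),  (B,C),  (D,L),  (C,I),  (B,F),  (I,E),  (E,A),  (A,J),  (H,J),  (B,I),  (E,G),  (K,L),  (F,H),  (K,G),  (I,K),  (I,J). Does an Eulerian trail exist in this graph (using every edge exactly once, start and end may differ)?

Degrees: A:4, B:3, C:3, D:2, E:4, F:4, G:4, H:2, I:6, J:4, K:4, L:2
Odd-degree vertices: B, C (2 total).
The non-isolated vertices are connected and exactly 2 have odd degree, so an Eulerian trail exists (from B to C).

Yes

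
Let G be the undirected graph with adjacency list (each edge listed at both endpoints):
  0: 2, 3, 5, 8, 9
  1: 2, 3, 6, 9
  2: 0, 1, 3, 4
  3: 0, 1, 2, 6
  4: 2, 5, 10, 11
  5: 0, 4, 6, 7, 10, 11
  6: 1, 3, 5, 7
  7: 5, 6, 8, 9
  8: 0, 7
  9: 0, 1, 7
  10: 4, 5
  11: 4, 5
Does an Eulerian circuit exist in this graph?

Degrees: 0:5, 1:4, 2:4, 3:4, 4:4, 5:6, 6:4, 7:4, 8:2, 9:3, 10:2, 11:2
0, 9 have odd degree; an Eulerian circuit needs every degree to be even, so none exists.

No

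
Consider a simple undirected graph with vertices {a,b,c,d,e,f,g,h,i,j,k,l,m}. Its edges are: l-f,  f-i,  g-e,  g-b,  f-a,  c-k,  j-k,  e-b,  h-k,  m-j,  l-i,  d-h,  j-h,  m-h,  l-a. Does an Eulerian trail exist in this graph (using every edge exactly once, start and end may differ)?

Degrees: a:2, b:2, c:1, d:1, e:2, f:3, g:2, h:4, i:2, j:3, k:3, l:3, m:2
Odd-degree vertices: c, d, f, j, k, l (6 total).
With 6 odd-degree vertices (more than two), no single trail can use every edge.

No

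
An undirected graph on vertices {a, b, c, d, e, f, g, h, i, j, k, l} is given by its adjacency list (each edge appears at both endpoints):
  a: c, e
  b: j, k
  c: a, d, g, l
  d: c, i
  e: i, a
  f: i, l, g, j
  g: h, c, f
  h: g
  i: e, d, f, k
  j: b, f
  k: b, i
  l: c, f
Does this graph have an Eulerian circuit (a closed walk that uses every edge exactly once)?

No

Degrees: a:2, b:2, c:4, d:2, e:2, f:4, g:3, h:1, i:4, j:2, k:2, l:2
Vertices with odd degree: g, h. An Eulerian circuit requires all degrees even.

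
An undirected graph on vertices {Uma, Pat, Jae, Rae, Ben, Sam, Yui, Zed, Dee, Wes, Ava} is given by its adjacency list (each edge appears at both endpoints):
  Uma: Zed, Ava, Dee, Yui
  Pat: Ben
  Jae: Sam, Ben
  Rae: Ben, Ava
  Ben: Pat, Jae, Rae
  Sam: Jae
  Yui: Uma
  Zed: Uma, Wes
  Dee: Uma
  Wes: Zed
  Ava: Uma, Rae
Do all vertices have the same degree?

No

Degrees: Uma:4, Pat:1, Jae:2, Rae:2, Ben:3, Sam:1, Yui:1, Zed:2, Dee:1, Wes:1, Ava:2
Degrees are not all equal (e.g. deg(Pat)=1 but deg(Uma)=4); not regular.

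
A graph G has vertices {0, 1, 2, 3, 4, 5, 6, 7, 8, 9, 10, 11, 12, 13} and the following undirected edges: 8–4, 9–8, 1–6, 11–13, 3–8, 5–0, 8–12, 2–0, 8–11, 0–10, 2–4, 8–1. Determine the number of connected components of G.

Component: {7}
Component: {0, 1, 2, 3, 4, 5, 6, 8, 9, 10, 11, 12, 13}

2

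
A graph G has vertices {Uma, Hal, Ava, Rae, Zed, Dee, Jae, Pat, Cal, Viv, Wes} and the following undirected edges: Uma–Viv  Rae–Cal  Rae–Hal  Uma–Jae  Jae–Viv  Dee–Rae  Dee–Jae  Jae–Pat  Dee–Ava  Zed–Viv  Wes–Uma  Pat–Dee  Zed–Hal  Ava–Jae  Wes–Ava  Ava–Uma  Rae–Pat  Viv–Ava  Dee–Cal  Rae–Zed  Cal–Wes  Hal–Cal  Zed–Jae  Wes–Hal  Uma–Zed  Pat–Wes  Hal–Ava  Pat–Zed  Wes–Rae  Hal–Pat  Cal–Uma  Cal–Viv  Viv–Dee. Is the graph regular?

Degrees: Uma:6, Hal:6, Ava:6, Rae:6, Zed:6, Dee:6, Jae:6, Pat:6, Cal:6, Viv:6, Wes:6
All degrees equal 6; the graph is regular.

Yes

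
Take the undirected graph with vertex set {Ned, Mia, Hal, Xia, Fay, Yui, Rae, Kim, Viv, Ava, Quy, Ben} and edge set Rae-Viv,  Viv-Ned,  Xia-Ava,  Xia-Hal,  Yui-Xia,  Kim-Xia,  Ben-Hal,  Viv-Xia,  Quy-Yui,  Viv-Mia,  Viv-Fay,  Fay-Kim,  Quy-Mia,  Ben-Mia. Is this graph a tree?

The graph has 12 vertices and 14 edges.
Connected but with 14 > 11 edges, so it has a cycle and is not a tree.

No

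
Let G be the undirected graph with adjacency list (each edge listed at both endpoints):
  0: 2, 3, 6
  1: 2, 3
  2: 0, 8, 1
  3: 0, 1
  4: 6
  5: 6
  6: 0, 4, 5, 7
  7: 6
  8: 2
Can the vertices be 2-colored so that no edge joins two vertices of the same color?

Yes

A valid 2-coloring puts {2, 3, 6} on one side and {0, 1, 4, 5, 7, 8} on the other; every edge crosses between the two sides.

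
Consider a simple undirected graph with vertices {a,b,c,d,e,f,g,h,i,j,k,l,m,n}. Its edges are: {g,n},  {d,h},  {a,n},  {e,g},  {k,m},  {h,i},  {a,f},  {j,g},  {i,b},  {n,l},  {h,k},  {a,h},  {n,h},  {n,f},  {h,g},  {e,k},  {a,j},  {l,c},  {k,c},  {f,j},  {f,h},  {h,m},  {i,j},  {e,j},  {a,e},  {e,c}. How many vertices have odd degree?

Degrees: a:5, b:1, c:3, d:1, e:5, f:4, g:4, h:8, i:3, j:5, k:4, l:2, m:2, n:5
Odd-degree vertices: a, b, c, d, e, i, j, n.

8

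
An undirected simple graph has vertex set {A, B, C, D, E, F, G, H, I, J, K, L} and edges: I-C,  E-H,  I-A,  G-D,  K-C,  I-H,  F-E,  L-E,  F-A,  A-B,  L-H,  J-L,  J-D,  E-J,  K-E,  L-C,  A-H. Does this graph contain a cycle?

The graph has 12 vertices, 17 edges, and 1 connected component.
Since 17 > 12 - 1, a cycle must exist; for instance A-F-E-H-I-A.

Yes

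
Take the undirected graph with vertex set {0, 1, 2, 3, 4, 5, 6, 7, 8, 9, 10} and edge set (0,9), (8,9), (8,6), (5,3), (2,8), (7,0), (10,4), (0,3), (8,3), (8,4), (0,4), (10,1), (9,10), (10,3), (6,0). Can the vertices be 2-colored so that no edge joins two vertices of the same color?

Partition the vertices as {1, 2, 3, 4, 6, 7, 9} vs {0, 5, 8, 10}. Each listed edge has one endpoint in each part, so the graph is bipartite.

Yes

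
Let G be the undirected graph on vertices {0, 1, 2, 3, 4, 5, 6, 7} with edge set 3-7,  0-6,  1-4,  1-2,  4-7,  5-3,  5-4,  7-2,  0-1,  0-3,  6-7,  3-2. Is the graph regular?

No

Degrees: 0:3, 1:3, 2:3, 3:4, 4:3, 5:2, 6:2, 7:4
Vertex 5 has degree 2 while 3 has degree 4, so the graph is not regular.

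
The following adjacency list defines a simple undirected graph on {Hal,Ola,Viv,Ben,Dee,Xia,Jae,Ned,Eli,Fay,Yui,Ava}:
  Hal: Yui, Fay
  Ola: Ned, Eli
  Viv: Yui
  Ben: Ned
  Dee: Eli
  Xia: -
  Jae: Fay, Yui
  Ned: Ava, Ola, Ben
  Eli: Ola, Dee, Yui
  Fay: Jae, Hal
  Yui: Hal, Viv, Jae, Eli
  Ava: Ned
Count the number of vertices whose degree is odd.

6

Degrees: Hal:2, Ola:2, Viv:1, Ben:1, Dee:1, Xia:0, Jae:2, Ned:3, Eli:3, Fay:2, Yui:4, Ava:1
Odd-degree vertices: Viv, Ben, Dee, Ned, Eli, Ava.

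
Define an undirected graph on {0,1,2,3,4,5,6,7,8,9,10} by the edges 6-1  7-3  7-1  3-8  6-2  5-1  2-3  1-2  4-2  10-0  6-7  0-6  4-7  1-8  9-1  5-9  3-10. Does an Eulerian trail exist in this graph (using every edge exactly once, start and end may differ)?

Degrees: 0:2, 1:6, 2:4, 3:4, 4:2, 5:2, 6:4, 7:4, 8:2, 9:2, 10:2
Odd-degree vertices: none (0 total).
With 0 odd-degree vertices and all edges in one connected piece, an Eulerian trail exists.

Yes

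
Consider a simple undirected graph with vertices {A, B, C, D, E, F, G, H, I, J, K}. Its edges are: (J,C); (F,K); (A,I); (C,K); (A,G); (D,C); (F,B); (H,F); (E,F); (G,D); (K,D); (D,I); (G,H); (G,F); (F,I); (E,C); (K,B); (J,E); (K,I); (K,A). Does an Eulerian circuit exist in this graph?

Degrees: A:3, B:2, C:4, D:4, E:3, F:6, G:4, H:2, I:4, J:2, K:6
Vertices with odd degree: A, E. An Eulerian circuit requires all degrees even.

No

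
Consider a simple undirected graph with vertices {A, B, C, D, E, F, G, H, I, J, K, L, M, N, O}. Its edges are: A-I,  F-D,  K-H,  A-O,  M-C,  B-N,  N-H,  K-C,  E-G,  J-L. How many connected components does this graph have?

5

Component: {D, F}
Component: {E, G}
Component: {J, L}
Component: {A, I, O}
Component: {B, C, H, K, M, N}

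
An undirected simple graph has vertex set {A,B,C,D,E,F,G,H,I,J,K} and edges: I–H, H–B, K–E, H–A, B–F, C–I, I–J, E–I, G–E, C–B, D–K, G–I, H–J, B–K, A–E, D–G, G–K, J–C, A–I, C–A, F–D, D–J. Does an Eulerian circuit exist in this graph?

Degrees: A:4, B:4, C:4, D:4, E:4, F:2, G:4, H:4, I:6, J:4, K:4
All degrees are even and the non-isolated vertices are connected — an Eulerian circuit exists.

Yes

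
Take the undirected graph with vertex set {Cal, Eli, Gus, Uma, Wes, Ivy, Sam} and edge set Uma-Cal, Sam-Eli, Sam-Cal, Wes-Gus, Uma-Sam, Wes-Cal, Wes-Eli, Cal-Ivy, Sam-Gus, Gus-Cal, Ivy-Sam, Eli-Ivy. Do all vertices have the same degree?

No

Degrees: Cal:5, Eli:3, Gus:3, Uma:2, Wes:3, Ivy:3, Sam:5
Vertex Uma has degree 2 while Cal has degree 5, so the graph is not regular.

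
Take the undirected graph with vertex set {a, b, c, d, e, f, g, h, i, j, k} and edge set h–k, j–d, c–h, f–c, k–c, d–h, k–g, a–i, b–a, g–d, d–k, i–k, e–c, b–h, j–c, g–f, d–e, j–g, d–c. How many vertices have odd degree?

2

Degrees: a:2, b:2, c:6, d:6, e:2, f:2, g:4, h:4, i:2, j:3, k:5
Odd-degree vertices: j, k.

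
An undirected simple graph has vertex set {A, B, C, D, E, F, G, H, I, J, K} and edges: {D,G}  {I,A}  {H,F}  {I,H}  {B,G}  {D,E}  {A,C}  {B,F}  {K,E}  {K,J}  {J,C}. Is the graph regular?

Degrees: A:2, B:2, C:2, D:2, E:2, F:2, G:2, H:2, I:2, J:2, K:2
All degrees equal 2; the graph is regular.

Yes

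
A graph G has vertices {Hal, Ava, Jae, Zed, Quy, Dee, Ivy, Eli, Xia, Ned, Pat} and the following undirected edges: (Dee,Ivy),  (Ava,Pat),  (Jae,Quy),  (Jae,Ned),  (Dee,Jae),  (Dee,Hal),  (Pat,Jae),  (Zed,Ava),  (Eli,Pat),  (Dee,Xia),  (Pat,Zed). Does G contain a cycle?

Yes

The graph has 11 vertices, 11 edges, and 1 connected component.
Since 11 > 11 - 1, a cycle must exist; for instance Pat-Zed-Ava-Pat.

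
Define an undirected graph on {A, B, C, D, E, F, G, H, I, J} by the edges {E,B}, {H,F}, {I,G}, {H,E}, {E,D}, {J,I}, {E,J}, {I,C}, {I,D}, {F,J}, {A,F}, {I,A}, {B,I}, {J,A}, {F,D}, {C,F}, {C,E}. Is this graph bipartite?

The cycle F-A-J-F has length 3, which is odd, so the graph is not bipartite.

No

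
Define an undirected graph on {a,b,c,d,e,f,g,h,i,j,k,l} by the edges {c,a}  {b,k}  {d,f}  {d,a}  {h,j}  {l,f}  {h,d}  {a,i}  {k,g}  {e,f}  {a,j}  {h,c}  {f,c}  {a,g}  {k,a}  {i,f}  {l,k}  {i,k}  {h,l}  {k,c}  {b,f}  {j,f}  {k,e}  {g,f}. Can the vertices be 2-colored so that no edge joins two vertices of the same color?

The cycle k-a-j-f-l-k has length 5, which is odd, so the graph is not bipartite.

No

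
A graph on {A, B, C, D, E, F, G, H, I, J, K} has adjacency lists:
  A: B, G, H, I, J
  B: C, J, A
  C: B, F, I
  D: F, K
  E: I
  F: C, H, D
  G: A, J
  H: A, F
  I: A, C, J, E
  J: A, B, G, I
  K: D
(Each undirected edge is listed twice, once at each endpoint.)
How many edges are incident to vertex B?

Neighbors of B: A, C, J.

3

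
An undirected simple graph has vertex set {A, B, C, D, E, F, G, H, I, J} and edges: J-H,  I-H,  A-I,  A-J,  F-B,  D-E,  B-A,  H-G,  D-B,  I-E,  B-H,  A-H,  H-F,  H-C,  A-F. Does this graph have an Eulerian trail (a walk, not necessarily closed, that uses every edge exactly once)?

Degrees: A:5, B:4, C:1, D:2, E:2, F:3, G:1, H:7, I:3, J:2
Odd-degree vertices: A, C, F, G, H, I (6 total).
With 6 odd-degree vertices (more than two), no single trail can use every edge.

No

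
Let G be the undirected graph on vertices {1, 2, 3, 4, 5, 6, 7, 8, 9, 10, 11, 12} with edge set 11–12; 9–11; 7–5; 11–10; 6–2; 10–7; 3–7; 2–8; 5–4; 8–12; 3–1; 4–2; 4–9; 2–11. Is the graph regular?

No

Degrees: 1:1, 2:4, 3:2, 4:3, 5:2, 6:1, 7:3, 8:2, 9:2, 10:2, 11:4, 12:2
Degrees are not all equal (e.g. deg(1)=1 but deg(2)=4); not regular.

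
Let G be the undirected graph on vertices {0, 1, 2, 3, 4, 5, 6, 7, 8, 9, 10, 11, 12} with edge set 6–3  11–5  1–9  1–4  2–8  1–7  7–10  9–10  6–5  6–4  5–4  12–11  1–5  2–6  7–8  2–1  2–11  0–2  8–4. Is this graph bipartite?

No

5-4-8-2-11-5 is an odd cycle (length 5), and a bipartite graph can contain only even cycles.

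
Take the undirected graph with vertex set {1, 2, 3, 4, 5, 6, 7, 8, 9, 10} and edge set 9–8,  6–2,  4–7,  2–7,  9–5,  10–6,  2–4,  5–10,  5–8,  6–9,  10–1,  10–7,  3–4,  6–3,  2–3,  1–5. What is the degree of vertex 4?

3

Neighbors of 4: 2, 3, 7.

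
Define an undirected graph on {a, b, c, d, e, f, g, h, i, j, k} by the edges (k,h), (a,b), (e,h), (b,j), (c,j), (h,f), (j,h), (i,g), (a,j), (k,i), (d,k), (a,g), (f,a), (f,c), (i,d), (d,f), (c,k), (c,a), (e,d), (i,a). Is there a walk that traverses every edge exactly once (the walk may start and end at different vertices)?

Yes

Degrees: a:6, b:2, c:4, d:4, e:2, f:4, g:2, h:4, i:4, j:4, k:4
Odd-degree vertices: none (0 total).
With 0 odd-degree vertices and all edges in one connected piece, an Eulerian trail exists.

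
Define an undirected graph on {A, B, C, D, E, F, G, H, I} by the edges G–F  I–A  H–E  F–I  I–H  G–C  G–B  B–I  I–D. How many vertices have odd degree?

Degrees: A:1, B:2, C:1, D:1, E:1, F:2, G:3, H:2, I:5
Odd-degree vertices: A, C, D, E, G, I.

6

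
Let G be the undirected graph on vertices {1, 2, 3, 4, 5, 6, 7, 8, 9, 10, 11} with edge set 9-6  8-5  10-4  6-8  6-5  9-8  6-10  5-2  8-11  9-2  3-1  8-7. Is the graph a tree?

No

|V| = 11, |E| = 12.
It splits into 2 components, so it cannot be a tree.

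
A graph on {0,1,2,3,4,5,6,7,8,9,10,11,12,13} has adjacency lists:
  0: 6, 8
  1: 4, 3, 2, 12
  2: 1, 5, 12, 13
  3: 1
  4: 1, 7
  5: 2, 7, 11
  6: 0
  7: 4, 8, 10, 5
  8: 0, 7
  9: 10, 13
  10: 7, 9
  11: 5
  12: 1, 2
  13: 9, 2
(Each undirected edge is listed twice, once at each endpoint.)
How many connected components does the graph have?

1

Component: {0, 1, 2, 3, 4, 5, 6, 7, 8, 9, 10, 11, 12, 13}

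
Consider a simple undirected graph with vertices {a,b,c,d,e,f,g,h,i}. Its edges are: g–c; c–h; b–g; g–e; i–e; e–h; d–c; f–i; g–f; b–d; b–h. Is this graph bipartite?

Color {a, d, g, h, i} black and {b, c, e, f} white. No edge joins two same-colored vertices, so the graph is bipartite.

Yes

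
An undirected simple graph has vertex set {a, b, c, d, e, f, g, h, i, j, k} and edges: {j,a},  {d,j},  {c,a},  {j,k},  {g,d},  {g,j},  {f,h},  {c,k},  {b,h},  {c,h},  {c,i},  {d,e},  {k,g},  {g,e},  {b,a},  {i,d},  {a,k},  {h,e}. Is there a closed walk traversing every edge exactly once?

Degrees: a:4, b:2, c:4, d:4, e:3, f:1, g:4, h:4, i:2, j:4, k:4
e, f have odd degree; an Eulerian circuit needs every degree to be even, so none exists.

No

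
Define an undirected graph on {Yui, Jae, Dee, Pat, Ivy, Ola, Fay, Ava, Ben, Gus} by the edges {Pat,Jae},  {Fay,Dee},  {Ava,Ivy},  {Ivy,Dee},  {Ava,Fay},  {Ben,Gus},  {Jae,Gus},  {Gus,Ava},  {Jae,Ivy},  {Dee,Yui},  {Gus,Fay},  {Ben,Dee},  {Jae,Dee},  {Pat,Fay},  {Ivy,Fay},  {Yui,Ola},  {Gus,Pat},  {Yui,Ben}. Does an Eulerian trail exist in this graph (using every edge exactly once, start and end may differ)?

Degrees: Yui:3, Jae:4, Dee:5, Pat:3, Ivy:4, Ola:1, Fay:5, Ava:3, Ben:3, Gus:5
Odd-degree vertices: Yui, Dee, Pat, Ola, Fay, Ava, Ben, Gus (8 total).
With 8 odd-degree vertices (more than two), no single trail can use every edge.

No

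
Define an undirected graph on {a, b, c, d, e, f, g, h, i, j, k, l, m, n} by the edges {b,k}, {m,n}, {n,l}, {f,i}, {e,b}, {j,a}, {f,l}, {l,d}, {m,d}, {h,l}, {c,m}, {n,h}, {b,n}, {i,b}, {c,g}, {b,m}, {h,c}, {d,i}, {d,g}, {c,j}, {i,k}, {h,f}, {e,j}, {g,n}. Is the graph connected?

Yes

A breadth-first search from a visits a, j, e, c, b, g, h, m, n, k, i, d, f, l — all 14 vertices — so the graph is connected.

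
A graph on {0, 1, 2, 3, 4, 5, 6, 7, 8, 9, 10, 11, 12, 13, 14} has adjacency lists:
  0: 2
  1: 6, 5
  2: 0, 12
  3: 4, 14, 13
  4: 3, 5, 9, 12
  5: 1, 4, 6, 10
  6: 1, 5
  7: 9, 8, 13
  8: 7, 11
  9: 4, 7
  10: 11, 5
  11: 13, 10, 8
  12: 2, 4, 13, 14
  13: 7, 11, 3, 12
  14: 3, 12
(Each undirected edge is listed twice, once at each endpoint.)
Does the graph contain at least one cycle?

The graph has 15 vertices, 20 edges, and 1 connected component.
Since 20 > 15 - 1, a cycle must exist; for instance 13-11-8-7-13.

Yes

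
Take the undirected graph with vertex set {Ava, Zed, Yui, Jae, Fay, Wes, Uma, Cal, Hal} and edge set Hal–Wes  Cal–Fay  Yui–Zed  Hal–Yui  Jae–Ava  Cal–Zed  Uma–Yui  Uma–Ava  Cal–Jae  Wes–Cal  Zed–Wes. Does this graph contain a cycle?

Yes

|V| = 9, |E| = 11, number of components = 1.
Since 11 > 9 - 1, a cycle must exist; for instance Ava-Jae-Cal-Zed-Yui-Uma-Ava.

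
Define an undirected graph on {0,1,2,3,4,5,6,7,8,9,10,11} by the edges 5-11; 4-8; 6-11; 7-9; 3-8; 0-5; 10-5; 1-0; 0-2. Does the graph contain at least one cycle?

No

|V| = 12, |E| = 9, number of components = 3.
A forest on 12 vertices with 3 components has exactly 9 edges, which matches — so no cycle.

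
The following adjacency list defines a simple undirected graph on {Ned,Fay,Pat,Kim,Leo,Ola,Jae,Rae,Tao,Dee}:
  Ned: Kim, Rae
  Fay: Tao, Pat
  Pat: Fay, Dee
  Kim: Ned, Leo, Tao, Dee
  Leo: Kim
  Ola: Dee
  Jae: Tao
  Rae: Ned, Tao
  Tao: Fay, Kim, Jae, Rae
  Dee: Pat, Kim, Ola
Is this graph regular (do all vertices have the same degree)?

No

Degrees: Ned:2, Fay:2, Pat:2, Kim:4, Leo:1, Ola:1, Jae:1, Rae:2, Tao:4, Dee:3
Vertex Leo has degree 1 while Kim has degree 4, so the graph is not regular.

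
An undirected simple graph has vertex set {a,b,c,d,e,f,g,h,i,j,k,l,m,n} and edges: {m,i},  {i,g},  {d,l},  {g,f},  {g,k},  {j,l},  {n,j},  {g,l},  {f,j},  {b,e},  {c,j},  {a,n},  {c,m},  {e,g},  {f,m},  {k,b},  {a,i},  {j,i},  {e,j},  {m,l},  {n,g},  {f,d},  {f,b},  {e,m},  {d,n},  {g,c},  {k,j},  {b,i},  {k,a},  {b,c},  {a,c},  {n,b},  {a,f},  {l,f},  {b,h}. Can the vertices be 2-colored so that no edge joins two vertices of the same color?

No

l-f-d-l is an odd cycle (length 3), and a bipartite graph can contain only even cycles.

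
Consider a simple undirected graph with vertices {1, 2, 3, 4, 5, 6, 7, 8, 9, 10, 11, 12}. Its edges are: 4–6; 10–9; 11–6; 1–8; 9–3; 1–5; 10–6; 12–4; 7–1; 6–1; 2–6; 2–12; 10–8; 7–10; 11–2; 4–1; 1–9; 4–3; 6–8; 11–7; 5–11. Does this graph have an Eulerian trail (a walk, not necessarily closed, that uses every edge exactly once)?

Degrees: 1:6, 2:3, 3:2, 4:4, 5:2, 6:6, 7:3, 8:3, 9:3, 10:4, 11:4, 12:2
Odd-degree vertices: 2, 7, 8, 9 (4 total).
An Eulerian trail requires 0 or 2 odd-degree vertices; here there are 4.

No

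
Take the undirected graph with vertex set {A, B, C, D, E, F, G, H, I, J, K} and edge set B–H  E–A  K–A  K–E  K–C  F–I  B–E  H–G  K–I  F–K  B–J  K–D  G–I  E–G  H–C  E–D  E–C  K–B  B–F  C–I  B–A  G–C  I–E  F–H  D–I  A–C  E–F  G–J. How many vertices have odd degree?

4

Degrees: A:4, B:6, C:6, D:3, E:8, F:5, G:5, H:4, I:6, J:2, K:7
Odd-degree vertices: D, F, G, K.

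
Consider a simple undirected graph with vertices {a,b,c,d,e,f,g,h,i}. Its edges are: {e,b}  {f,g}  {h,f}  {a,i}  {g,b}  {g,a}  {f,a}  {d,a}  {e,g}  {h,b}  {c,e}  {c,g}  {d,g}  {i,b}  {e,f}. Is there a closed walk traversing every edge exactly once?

Degrees: a:4, b:4, c:2, d:2, e:4, f:4, g:6, h:2, i:2
All degrees are even and the non-isolated vertices are connected — an Eulerian circuit exists.

Yes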